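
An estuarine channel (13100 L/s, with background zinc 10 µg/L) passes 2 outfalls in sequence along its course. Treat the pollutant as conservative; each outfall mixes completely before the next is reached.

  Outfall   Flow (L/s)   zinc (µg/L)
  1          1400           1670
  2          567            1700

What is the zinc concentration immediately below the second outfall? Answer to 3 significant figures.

228 µg/L

Outfall 1: combined Q = 14500 L/s; C = (13100·10.00 + 1400·1670)/14500 = 170.3 µg/L.
Outfall 2: combined Q = 15070 L/s; C = (14500·170.3 + 567.0·1700)/15070 = 227.8 µg/L.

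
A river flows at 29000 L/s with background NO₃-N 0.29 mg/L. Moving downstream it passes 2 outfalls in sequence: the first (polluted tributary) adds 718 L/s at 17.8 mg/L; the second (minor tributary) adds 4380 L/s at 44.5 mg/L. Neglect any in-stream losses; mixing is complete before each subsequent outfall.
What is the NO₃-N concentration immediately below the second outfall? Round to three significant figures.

6.34 mg/L

Outfall 1: combined Q = 29720 L/s; C = (29000·0.2900 + 718.0·17.80)/29720 = 0.7130 mg/L.
Outfall 2: combined Q = 34100 L/s; C = (29720·0.7130 + 4380·44.50)/34100 = 6.338 mg/L.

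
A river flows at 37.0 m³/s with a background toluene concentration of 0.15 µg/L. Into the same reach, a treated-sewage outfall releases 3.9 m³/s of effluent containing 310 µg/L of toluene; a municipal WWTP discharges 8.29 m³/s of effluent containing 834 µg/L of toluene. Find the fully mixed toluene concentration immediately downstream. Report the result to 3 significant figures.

165 µg/L

Mixed concentration C = ΣQC/ΣQ = (37.00·0.1500 + 3.900·310.0 + 8.290·834.0) / 49.19 = 8128/49.19 = 165.2 µg/L.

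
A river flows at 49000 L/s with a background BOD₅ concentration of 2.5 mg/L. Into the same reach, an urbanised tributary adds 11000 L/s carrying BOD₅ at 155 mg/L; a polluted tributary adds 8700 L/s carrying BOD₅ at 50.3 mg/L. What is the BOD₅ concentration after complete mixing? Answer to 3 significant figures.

Mass balance: C = (49000·2.500 + 11000·155.0 + 8700·50.30) / 68700 = 2265000/68700 = 32.97 mg/L.

33.0 mg/L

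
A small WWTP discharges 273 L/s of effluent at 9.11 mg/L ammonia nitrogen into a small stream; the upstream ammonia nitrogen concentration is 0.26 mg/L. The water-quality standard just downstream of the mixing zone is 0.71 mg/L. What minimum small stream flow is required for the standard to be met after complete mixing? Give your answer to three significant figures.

5100 L/s

Set C_mix = 0.71: (Q·0.2600 + 273.0·9.110) / (Q + 273.0) = 0.71
→ Q = 273.0·(9.110 − 0.71)/(0.71 − 0.2600) = 5096 L/s.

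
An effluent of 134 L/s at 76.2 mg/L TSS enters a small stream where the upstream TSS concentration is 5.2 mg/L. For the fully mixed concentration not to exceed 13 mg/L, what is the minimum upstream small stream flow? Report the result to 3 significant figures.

1090 L/s

Set C_mix = 13: (Q·5.200 + 134.0·76.20) / (Q + 134.0) = 13
→ Q = 134.0·(76.20 − 13)/(13 − 5.200) = 1086 L/s.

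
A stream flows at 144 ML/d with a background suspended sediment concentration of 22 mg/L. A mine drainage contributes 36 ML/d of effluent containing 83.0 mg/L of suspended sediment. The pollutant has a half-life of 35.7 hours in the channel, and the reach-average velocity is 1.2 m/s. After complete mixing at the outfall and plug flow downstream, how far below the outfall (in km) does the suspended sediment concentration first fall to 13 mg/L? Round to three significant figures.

Conservation of mass: C = (144.0·22.00 + 36.00·83.00) / 180.0 = 6156/180.0 = 34.20 mg/L.
Half-life 35.7 h → k = ln 2 / 35.7 = 0.01942 h⁻¹ = 0.4660 d⁻¹.
Set 34.20·exp(−k·t) = 13 → t = ln(34.20/13)/k = 179300 s = 49.82 h.
Distance = v·t = 1.2·179300 = 215200 m = 215.2 km.

215 km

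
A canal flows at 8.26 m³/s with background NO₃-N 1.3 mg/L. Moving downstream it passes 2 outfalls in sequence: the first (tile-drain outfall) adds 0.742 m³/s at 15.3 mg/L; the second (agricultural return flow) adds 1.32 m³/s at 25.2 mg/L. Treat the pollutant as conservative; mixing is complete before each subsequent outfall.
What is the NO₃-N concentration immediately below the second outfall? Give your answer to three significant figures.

Outfall 1: combined Q = 9.002 m³/s; C = (8.260·1.300 + 0.7420·15.30)/9.002 = 2.454 mg/L.
Outfall 2: combined Q = 10.32 m³/s; C = (9.002·2.454 + 1.320·25.20)/10.32 = 5.363 mg/L.

5.36 mg/L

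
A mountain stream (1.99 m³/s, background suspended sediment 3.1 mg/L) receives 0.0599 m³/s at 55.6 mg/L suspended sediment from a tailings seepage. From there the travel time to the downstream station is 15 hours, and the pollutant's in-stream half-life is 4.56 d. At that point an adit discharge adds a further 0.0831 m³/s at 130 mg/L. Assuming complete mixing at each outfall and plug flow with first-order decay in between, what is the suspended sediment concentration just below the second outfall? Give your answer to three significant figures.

9.11 mg/L

After mixing, C = (1.990·3.100 + 0.05990·55.60) / 2.050 = 9.499/2.050 = 4.634 mg/L; combined flow 2.050 m³/s.
Half-life 4.56 d → k = ln 2 / 4.56 = 0.1520 d⁻¹.
Applying C = C₀e^(−kt): 4.634 × 0.9094 = 4.214 mg/L.
Second outfall: C = (2.050·4.214 + 0.08310·130.0)/2.133 = 9.115 mg/L.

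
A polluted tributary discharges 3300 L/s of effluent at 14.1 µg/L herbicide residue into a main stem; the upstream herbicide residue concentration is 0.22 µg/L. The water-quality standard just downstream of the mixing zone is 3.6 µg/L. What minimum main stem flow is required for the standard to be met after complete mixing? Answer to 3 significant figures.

10300 L/s

Set C_mix = 3.6: (Q·0.2200 + 3300·14.10) / (Q + 3300) = 3.6
→ Q = 3300·(14.10 − 3.6)/(3.6 − 0.2200) = 10250 L/s.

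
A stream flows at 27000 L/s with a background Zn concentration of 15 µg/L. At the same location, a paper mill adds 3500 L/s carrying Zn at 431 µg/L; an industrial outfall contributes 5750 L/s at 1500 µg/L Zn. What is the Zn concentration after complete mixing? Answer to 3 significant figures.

291 µg/L

After mixing, C = (27000·15.00 + 3500·431.0 + 5750·1500) / 36250 = 10540000/36250 = 290.7 µg/L.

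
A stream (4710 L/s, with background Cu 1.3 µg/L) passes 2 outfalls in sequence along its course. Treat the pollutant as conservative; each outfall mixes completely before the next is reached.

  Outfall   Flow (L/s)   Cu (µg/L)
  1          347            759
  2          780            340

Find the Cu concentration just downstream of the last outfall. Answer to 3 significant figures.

Below outfall 1: Q → 5057 L/s, C = (4710·1.300 + 347.0·759.0)/5057 = 53.29 µg/L.
Below outfall 2: Q → 5837 L/s, C = (5057·53.29 + 780.0·340.0)/5837 = 91.60 µg/L.

91.6 µg/L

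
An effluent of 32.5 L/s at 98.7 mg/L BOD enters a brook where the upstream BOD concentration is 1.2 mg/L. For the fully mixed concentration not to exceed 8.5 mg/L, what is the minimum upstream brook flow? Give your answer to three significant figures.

402 L/s

Set C_mix = 8.5: (Q·1.200 + 32.50·98.70) / (Q + 32.50) = 8.5
→ Q = 32.50·(98.70 − 8.5)/(8.5 − 1.200) = 401.6 L/s.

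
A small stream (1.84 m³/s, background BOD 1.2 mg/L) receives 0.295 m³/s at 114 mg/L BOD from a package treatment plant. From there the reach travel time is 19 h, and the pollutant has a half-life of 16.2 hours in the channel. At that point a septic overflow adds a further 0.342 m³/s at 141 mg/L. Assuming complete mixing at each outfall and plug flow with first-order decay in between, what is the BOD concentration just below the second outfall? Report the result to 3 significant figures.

25.9 mg/L

Conservation of mass: C = (1.840·1.200 + 0.2950·114.0) / 2.135 = 35.84/2.135 = 16.79 mg/L; combined flow 2.135 m³/s.
Half-life 16.2 h → k = ln 2 / 16.2 = 0.04279 h⁻¹ = 1.027 d⁻¹.
Decay over the reach: 16.79·exp(−kt) = 16.79·0.4435 = 7.445 mg/L.
Second outfall: C = (2.135·7.445 + 0.3420·141.0)/2.477 = 25.89 mg/L.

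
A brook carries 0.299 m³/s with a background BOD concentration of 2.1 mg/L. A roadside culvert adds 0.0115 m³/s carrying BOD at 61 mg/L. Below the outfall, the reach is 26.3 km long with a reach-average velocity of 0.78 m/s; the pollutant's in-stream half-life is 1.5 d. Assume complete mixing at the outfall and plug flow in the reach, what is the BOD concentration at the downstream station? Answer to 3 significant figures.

Conservation of mass: C = (0.2990·2.100 + 0.01150·61.00) / 0.3105 = 1.329/0.3105 = 4.281 mg/L.
Travel time t = 26.3·1000 / 0.78 = 33720 s = 9.366 h.
Half-life 1.5 d → k = ln 2 / 1.5 = 0.4621 d⁻¹.
Decay over the reach: 4.281·exp(−kt) = 4.281·0.8350 = 3.575 mg/L.

3.57 mg/L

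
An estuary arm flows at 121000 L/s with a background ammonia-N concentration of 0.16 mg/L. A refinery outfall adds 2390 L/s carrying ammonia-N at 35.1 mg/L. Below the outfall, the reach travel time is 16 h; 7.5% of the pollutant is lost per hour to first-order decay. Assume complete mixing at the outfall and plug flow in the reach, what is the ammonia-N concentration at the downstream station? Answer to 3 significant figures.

0.240 mg/L

Mass balance: C = (121000·0.1600 + 2390·35.10) / 123400 = 103200/123400 = 0.8368 mg/L.
7.5%/h lost → k = −ln(1 − 0.075) = 0.07796 h⁻¹.
Applying C = C₀e^(−kt): 0.8368 × 0.2873 = 0.2404 mg/L.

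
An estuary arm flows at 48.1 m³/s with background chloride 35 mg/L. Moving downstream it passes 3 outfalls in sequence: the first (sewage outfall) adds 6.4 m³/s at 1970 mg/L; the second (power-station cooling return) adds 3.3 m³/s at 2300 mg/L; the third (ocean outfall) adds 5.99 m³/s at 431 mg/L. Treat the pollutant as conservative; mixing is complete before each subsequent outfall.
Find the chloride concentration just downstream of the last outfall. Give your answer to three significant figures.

After outfall 1: Q = 48.10 + 6.400 = 54.50 m³/s; C = (48.10·35.00 + 6.400·1970)/54.50 = 262.2 mg/L.
After outfall 2: Q = 54.50 + 3.300 = 57.80 m³/s; C = (54.50·262.2 + 3.300·2300)/57.80 = 378.6 mg/L.
After outfall 3: Q = 57.80 + 5.990 = 63.79 m³/s; C = (57.80·378.6 + 5.990·431.0)/63.79 = 383.5 mg/L.

383 mg/L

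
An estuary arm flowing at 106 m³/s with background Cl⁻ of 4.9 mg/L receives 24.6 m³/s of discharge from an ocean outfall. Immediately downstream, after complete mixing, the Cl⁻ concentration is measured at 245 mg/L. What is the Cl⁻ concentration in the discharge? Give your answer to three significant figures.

Mass balance: 106.0·4.900 + 24.60·Cₑ = 130.6·245.0
→ Cₑ = (130.6·245.0 − 106.0·4.900) / 24.60 = 1280 mg/L.

1280 mg/L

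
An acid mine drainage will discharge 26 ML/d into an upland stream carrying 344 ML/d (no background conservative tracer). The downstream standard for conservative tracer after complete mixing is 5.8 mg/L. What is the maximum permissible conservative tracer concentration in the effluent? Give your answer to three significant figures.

At the limit, (Qr·Cr + Qe·Cₑ)/(Qr + Qe) = 5.8:
Cₑ = (370.0·5.8 − 344.0·0) / 26.00 = 82.54 mg/L.

82.5 mg/L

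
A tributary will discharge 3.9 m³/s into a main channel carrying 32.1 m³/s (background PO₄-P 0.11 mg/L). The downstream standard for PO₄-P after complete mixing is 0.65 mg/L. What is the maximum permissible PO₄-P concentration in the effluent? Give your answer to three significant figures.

5.09 mg/L

At the limit, (Qr·Cr + Qe·Cₑ)/(Qr + Qe) = 0.65:
Cₑ = (36.00·0.65 − 32.10·0.1100) / 3.900 = 5.095 mg/L.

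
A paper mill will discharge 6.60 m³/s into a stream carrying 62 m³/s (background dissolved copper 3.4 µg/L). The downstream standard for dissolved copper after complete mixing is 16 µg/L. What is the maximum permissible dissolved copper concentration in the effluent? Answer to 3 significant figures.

At the limit, (Qr·Cr + Qe·Cₑ)/(Qr + Qe) = 16:
Cₑ = (68.60·16 − 62.00·3.400) / 6.600 = 134.4 µg/L.

134 µg/L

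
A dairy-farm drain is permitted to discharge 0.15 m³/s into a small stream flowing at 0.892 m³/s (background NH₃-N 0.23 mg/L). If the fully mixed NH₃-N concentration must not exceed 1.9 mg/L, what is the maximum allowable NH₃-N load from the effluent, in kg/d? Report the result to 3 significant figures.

Mass balance at the limit: 0.8920·0.2300 + 0.1500·Cₑ = 1.042·1.9 → Cₑ = 11.83 mg/L.
Load = 0.1500 m³/s × 11.83 g/m³ × 86 400 s/d = 153.3 kg/d.

153 kg/d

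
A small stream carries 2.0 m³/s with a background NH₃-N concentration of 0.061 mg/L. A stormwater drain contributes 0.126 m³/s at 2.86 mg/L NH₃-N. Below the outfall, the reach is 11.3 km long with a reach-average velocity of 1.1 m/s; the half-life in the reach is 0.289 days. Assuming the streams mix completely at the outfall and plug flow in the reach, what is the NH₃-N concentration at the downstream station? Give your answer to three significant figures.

Flow-weighted average: C = (2.000·0.06100 + 0.1260·2.860) / 2.126 = 0.4824/2.126 = 0.2269 mg/L.
Travel time t = 11.3·1000 / 1.1 = 10270 s = 2.854 h.
Half-life 0.289 d → k = ln 2 / 0.289 = 2.398 d⁻¹.
Decay over the reach: 0.2269·exp(−kt) = 0.2269·0.7519 = 0.1706 mg/L.

0.171 mg/L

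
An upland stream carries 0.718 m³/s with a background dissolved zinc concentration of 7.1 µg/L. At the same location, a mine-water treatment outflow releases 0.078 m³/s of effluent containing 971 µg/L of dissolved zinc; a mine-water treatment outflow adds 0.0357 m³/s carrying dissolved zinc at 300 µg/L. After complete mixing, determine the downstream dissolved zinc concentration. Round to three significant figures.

Flow-weighted average: C = (0.7180·7.100 + 0.07800·971.0 + 0.03570·300.0) / 0.8317 = 91.55/0.8317 = 110.1 µg/L.

110 µg/L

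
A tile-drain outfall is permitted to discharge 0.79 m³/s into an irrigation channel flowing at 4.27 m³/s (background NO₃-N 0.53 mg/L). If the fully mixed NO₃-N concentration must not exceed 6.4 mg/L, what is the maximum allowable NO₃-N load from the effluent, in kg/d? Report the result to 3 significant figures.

2600 kg/d

Mass balance at the limit: 4.270·0.5300 + 0.7900·Cₑ = 5.060·6.4 → Cₑ = 38.13 mg/L.
Load = 0.7900 m³/s × 38.13 g/m³ × 86 400 s/d = 2602 kg/d.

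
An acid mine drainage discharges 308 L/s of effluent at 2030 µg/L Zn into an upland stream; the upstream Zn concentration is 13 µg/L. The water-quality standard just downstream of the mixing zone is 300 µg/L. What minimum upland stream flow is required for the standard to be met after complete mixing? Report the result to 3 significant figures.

Set C_mix = 300: (Q·13.00 + 308.0·2030) / (Q + 308.0) = 300
→ Q = 308.0·(2030 − 300)/(300 − 13.00) = 1857 L/s.

1860 L/s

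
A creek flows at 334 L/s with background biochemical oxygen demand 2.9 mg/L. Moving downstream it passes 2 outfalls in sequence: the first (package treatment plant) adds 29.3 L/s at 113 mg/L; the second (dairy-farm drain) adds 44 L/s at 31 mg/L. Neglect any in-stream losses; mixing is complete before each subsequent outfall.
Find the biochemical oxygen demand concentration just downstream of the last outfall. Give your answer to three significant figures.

After outfall 1: Q = 334.0 + 29.30 = 363.3 L/s; C = (334.0·2.900 + 29.30·113.0)/363.3 = 11.78 mg/L.
After outfall 2: Q = 363.3 + 44.00 = 407.3 L/s; C = (363.3·11.78 + 44.00·31.00)/407.3 = 13.86 mg/L.

13.9 mg/L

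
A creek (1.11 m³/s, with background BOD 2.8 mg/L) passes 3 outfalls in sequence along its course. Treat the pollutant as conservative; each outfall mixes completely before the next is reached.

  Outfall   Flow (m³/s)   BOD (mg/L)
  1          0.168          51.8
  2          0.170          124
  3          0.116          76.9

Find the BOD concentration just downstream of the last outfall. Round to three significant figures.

26.7 mg/L

After outfall 1: Q = 1.110 + 0.1680 = 1.278 m³/s; C = (1.110·2.800 + 0.1680·51.80)/1.278 = 9.241 mg/L.
After outfall 2: Q = 1.278 + 0.1700 = 1.448 m³/s; C = (1.278·9.241 + 0.1700·124.0)/1.448 = 22.71 mg/L.
After outfall 3: Q = 1.448 + 0.1160 = 1.564 m³/s; C = (1.448·22.71 + 0.1160·76.90)/1.564 = 26.73 mg/L.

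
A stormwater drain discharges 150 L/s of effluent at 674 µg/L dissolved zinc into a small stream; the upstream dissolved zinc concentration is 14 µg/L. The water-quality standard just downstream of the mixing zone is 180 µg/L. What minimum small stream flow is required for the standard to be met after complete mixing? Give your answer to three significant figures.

Set C_mix = 180: (Q·14.00 + 150.0·674.0) / (Q + 150.0) = 180
→ Q = 150.0·(674.0 − 180)/(180 − 14.00) = 446.4 L/s.

446 L/s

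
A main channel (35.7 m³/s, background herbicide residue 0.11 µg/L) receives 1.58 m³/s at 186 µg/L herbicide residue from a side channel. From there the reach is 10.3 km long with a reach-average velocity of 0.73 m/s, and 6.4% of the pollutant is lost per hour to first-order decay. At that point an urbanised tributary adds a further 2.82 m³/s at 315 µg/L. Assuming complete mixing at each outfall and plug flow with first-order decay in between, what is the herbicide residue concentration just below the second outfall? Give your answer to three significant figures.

27.9 µg/L

After mixing, C = (35.70·0.1100 + 1.580·186.0) / 37.28 = 297.8/37.28 = 7.988 µg/L; combined flow 37.28 m³/s.
Travel time t = 10.3·1000 / 0.73 = 14110 s = 3.919 h.
6.4%/h lost → k = −ln(1 − 0.064) = 0.06614 h⁻¹.
First-order decay: C = 7.988·exp(−k·t) = 7.988·0.7717 = 6.164 µg/L.
Second outfall: C = (37.28·6.164 + 2.820·315.0)/40.10 = 27.88 µg/L.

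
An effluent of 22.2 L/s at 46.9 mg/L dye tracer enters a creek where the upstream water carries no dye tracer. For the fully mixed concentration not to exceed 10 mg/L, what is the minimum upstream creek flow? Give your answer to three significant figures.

81.9 L/s

Set C_mix = 10: (Q·0 + 22.20·46.90) / (Q + 22.20) = 10
→ Q = 22.20·(46.90 − 10)/(10 − 0) = 81.92 L/s.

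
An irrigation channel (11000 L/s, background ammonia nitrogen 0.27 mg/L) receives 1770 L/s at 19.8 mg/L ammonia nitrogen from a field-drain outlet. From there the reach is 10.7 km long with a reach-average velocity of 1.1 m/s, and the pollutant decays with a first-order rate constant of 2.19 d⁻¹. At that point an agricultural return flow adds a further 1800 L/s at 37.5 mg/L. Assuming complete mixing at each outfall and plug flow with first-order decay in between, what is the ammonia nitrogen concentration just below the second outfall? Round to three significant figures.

Mixed concentration C = ΣQC/ΣQ = (11000·0.2700 + 1770·19.80) / 12770 = 38020/12770 = 2.977 mg/L; combined flow 12770 L/s.
Travel time t = 10.7·1000 / 1.1 = 9727 s = 2.702 h.
Decay over the reach: 2.977·exp(−kt) = 2.977·0.7815 = 2.326 mg/L.
At the second outfall, C = (12770·2.326 + 1800·37.50) / (12770 + 1800) = 6.672 mg/L.

6.67 mg/L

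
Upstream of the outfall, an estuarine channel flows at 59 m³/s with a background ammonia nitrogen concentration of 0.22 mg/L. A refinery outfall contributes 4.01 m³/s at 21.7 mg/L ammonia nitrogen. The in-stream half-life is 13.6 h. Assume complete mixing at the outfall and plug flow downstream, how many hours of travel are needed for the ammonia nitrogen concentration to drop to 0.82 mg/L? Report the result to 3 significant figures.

13.0 h

Flow-weighted average: C = (59.00·0.2200 + 4.010·21.70) / 63.01 = 100.0/63.01 = 1.587 mg/L.
Half-life 13.6 h → k = ln 2 / 13.6 = 0.05097 h⁻¹ = 1.223 d⁻¹.
1.587·exp(−k·t) = 0.82 → t = ln(1.587/0.82)/k = 46640 s = 12.96 h.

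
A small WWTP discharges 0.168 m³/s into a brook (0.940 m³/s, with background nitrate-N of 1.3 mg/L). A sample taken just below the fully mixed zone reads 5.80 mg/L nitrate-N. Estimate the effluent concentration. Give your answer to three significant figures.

Mass balance: 0.9400·1.300 + 0.1680·Cₑ = 1.108·5.800
→ Cₑ = (1.108·5.800 − 0.9400·1.300) / 0.1680 = 30.98 mg/L.

31.0 mg/L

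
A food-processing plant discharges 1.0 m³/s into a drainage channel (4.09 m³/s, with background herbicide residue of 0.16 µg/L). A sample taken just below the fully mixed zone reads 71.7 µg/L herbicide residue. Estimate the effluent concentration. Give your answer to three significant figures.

Mass balance: 4.090·0.1600 + 1.000·Cₑ = 5.090·71.70
→ Cₑ = (5.090·71.70 − 4.090·0.1600) / 1.000 = 364.3 µg/L.

364 µg/L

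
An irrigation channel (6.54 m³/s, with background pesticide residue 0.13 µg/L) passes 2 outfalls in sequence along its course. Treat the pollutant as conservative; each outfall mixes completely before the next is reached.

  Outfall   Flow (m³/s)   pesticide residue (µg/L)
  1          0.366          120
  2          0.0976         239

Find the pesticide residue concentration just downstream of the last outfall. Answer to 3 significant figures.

9.72 µg/L

Below outfall 1: Q → 6.906 m³/s, C = (6.540·0.1300 + 0.3660·120.0)/6.906 = 6.483 µg/L.
Below outfall 2: Q → 7.004 m³/s, C = (6.906·6.483 + 0.09760·239.0)/7.004 = 9.723 µg/L.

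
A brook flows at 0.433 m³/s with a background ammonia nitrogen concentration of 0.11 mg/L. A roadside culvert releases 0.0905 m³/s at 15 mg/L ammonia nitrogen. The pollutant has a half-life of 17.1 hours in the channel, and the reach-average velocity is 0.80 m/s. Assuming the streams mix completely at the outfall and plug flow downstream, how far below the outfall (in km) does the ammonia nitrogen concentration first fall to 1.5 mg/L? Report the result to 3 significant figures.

41.3 km

Mixed concentration C = ΣQC/ΣQ = (0.4330·0.1100 + 0.09050·15.00) / 0.5235 = 1.405/0.5235 = 2.684 mg/L.
Half-life 17.1 h → k = ln 2 / 17.1 = 0.04053 h⁻¹ = 0.9728 d⁻¹.
Set 2.684·exp(−k·t) = 1.5 → t = ln(2.684/1.5)/k = 51680 s = 14.36 h.
Distance = v·t = 0.80·51680 = 41340 m = 41.34 km.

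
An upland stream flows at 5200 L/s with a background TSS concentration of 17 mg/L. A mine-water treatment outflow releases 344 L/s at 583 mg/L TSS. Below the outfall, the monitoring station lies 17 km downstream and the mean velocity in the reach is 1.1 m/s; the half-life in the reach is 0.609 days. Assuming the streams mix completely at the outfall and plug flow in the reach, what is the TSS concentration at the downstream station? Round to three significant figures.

Conservation of mass: C = (5200·17.00 + 344.0·583.0) / 5544 = 289000/5544 = 52.12 mg/L.
Travel time t = 17·1000 / 1.1 = 15450 s = 4.293 h.
Half-life 0.609 d → k = ln 2 / 0.609 = 1.138 d⁻¹.
Applying C = C₀e^(−kt): 52.12 × 0.8158 = 42.52 mg/L.

42.5 mg/L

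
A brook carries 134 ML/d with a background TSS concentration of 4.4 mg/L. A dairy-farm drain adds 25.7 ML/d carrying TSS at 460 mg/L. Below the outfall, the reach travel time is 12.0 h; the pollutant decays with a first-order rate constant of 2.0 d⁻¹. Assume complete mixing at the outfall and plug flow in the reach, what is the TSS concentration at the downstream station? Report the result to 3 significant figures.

28.6 mg/L

Conservation of mass: C = (134.0·4.400 + 25.70·460.0) / 159.7 = 12410/159.7 = 77.72 mg/L.
Applying C = C₀e^(−kt): 77.72 × 0.3679 = 28.59 mg/L.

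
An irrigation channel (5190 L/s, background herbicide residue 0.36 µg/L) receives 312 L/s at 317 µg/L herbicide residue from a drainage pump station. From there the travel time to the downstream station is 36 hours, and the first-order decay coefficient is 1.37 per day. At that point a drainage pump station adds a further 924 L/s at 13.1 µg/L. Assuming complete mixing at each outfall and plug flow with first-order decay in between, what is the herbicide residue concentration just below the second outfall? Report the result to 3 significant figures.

Mixed concentration C = ΣQC/ΣQ = (5190·0.3600 + 312.0·317.0) / 5502 = 100800/5502 = 18.32 µg/L; combined flow 5502 L/s.
First-order decay: C = 18.32·exp(−k·t) = 18.32·0.1281 = 2.346 µg/L.
At the second outfall, C = (5502·2.346 + 924.0·13.10) / (5502 + 924.0) = 3.892 µg/L.

3.89 µg/L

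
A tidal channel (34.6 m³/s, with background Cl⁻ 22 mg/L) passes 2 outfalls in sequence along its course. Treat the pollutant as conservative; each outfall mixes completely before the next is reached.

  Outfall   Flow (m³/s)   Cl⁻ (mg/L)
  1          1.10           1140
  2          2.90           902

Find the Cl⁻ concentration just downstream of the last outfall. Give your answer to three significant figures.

120 mg/L

Outfall 1: combined Q = 35.70 m³/s; C = (34.60·22.00 + 1.100·1140)/35.70 = 56.45 mg/L.
Outfall 2: combined Q = 38.60 m³/s; C = (35.70·56.45 + 2.900·902.0)/38.60 = 120.0 mg/L.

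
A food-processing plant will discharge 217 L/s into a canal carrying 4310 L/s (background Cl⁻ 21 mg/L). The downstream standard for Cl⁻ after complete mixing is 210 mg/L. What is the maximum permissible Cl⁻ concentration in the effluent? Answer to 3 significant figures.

3960 mg/L

At the limit, (Qr·Cr + Qe·Cₑ)/(Qr + Qe) = 210:
Cₑ = (4527·210 − 4310·21.00) / 217.0 = 3964 mg/L.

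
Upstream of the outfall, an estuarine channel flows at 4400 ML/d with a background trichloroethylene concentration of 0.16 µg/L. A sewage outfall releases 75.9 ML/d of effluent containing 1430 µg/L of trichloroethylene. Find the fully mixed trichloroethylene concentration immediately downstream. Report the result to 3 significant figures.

24.4 µg/L

Mass balance: C = (4400·0.1600 + 75.90·1430) / 4476 = 109200/4476 = 24.41 µg/L.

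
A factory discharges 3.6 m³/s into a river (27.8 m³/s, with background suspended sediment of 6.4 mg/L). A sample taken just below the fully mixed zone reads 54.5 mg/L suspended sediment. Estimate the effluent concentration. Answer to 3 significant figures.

Mass balance: 27.80·6.400 + 3.600·Cₑ = 31.40·54.50
→ Cₑ = (31.40·54.50 − 27.80·6.400) / 3.600 = 425.9 mg/L.

426 mg/L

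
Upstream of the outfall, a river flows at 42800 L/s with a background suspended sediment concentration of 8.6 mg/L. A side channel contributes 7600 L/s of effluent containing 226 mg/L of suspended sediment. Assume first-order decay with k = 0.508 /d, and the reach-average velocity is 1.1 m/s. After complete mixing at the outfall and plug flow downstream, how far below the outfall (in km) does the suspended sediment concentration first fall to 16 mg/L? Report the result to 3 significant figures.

178 km

Mass balance: C = (42800·8.600 + 7600·226.0) / 50400 = 2086000/50400 = 41.38 mg/L.
Set 41.38·exp(−k·t) = 16 → t = ln(41.38/16)/k = 161600 s = 44.89 h.
Distance = v·t = 1.1·161600 = 177800 m = 177.8 km.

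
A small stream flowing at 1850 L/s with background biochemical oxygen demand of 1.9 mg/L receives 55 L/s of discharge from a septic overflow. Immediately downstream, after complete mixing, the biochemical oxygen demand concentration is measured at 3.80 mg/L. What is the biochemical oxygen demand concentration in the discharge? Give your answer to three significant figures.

67.7 mg/L

Mass balance: 1850·1.900 + 55.00·Cₑ = 1905·3.800
→ Cₑ = (1905·3.800 − 1850·1.900) / 55.00 = 67.71 mg/L.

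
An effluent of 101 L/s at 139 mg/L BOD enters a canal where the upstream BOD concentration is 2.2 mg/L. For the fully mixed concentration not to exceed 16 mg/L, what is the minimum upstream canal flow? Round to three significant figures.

Set C_mix = 16: (Q·2.200 + 101.0·139.0) / (Q + 101.0) = 16
→ Q = 101.0·(139.0 − 16)/(16 − 2.200) = 900.2 L/s.

900 L/s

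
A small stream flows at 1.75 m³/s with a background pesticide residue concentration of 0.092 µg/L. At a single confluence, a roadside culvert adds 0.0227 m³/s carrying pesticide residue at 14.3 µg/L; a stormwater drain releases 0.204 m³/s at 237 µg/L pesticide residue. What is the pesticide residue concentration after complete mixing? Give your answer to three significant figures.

24.7 µg/L

Mass balance: C = (1.750·0.09200 + 0.02270·14.30 + 0.2040·237.0) / 1.977 = 48.83/1.977 = 24.70 µg/L.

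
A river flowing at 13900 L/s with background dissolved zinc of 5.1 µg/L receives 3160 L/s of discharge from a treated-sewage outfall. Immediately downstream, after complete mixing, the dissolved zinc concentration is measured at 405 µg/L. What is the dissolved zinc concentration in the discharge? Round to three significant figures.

2160 µg/L

Mass balance: 13900·5.100 + 3160·Cₑ = 17060·405.0
→ Cₑ = (17060·405.0 − 13900·5.100) / 3160 = 2164 µg/L.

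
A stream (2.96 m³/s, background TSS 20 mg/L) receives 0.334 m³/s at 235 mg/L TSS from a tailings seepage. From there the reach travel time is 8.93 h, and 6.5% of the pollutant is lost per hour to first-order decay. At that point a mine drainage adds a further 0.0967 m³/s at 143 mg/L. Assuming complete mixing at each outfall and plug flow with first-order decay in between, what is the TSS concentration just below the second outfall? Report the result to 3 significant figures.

26.4 mg/L

Flow-weighted average: C = (2.960·20.00 + 0.3340·235.0) / 3.294 = 137.7/3.294 = 41.80 mg/L; combined flow 3.294 m³/s.
6.5%/h lost → k = −ln(1 − 0.065) = 0.06721 h⁻¹.
After decay, C = 41.80 × e^(−kt) = 41.80 × 0.5487 = 22.94 mg/L.
At the second outfall, C = (3.294·22.94 + 0.09670·143.0) / (3.294 + 0.09670) = 26.36 mg/L.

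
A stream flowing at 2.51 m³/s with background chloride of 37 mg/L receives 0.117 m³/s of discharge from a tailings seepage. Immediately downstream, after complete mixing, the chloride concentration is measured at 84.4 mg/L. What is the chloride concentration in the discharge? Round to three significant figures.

1100 mg/L

Mass balance: 2.510·37.00 + 0.1170·Cₑ = 2.627·84.40
→ Cₑ = (2.627·84.40 − 2.510·37.00) / 0.1170 = 1101 mg/L.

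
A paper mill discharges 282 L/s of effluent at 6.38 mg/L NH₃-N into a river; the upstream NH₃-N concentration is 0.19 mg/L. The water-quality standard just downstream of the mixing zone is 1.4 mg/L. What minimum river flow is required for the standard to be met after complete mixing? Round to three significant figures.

1160 L/s

Set C_mix = 1.4: (Q·0.1900 + 282.0·6.380) / (Q + 282.0) = 1.4
→ Q = 282.0·(6.380 − 1.4)/(1.4 − 0.1900) = 1161 L/s.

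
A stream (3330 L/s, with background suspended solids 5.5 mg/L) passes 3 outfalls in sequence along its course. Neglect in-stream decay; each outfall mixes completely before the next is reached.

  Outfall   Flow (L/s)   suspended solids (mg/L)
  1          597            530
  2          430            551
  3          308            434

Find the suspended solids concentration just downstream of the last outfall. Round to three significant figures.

151 mg/L

Outfall 1: combined Q = 3927 L/s; C = (3330·5.500 + 597.0·530.0)/3927 = 85.24 mg/L.
Outfall 2: combined Q = 4357 L/s; C = (3927·85.24 + 430.0·551.0)/4357 = 131.2 mg/L.
Outfall 3: combined Q = 4665 L/s; C = (4357·131.2 + 308.0·434.0)/4665 = 151.2 mg/L.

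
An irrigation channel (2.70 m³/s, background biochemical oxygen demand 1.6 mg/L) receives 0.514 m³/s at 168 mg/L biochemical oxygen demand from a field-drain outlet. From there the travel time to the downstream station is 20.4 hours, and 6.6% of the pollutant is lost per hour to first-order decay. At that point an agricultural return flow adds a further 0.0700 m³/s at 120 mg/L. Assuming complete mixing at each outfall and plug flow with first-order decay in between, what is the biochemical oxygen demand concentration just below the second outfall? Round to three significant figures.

9.42 mg/L

After mixing, C = (2.700·1.600 + 0.5140·168.0) / 3.214 = 90.67/3.214 = 28.21 mg/L; combined flow 3.214 m³/s.
6.6%/h lost → k = −ln(1 − 0.066) = 0.06828 h⁻¹.
After decay, C = 28.21 × e^(−kt) = 28.21 × 0.2484 = 7.007 mg/L.
At the second outfall, C = (3.214·7.007 + 0.07000·120.0) / (3.214 + 0.07000) = 9.415 mg/L.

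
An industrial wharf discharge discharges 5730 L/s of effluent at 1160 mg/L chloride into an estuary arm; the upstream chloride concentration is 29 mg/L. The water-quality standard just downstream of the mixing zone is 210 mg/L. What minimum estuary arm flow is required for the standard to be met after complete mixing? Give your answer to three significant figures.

30100 L/s

Set C_mix = 210: (Q·29.00 + 5730·1160) / (Q + 5730) = 210
→ Q = 5730·(1160 − 210)/(210 − 29.00) = 30070 L/s.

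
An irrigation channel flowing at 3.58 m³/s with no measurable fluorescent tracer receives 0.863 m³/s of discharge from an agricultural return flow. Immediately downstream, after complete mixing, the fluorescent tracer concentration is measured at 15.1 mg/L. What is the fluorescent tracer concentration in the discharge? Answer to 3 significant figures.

Mass balance: 3.580·0 + 0.8630·Cₑ = 4.443·15.10
→ Cₑ = (4.443·15.10 − 3.580·0) / 0.8630 = 77.74 mg/L.

77.7 mg/L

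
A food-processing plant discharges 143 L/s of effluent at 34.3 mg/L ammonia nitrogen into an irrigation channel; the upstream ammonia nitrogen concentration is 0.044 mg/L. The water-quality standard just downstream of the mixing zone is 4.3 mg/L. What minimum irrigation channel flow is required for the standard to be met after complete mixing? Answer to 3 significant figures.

Set C_mix = 4.3: (Q·0.04400 + 143.0·34.30) / (Q + 143.0) = 4.3
→ Q = 143.0·(34.30 − 4.3)/(4.3 − 0.04400) = 1008 L/s.

1010 L/s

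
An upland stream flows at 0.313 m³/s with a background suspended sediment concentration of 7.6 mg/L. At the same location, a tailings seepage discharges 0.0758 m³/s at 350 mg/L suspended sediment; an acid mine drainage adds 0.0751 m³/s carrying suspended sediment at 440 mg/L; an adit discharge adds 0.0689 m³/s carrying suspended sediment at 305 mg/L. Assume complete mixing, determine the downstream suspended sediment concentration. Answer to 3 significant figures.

Mixed concentration C = ΣQC/ΣQ = (0.3130·7.600 + 0.07580·350.0 + 0.07510·440.0 + 0.06890·305.0) / 0.5328 = 82.97/0.5328 = 155.7 mg/L.

156 mg/L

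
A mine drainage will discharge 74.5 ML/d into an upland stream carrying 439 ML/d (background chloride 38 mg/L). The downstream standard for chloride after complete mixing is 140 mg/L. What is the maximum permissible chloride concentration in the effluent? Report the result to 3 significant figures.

741 mg/L

At the limit, (Qr·Cr + Qe·Cₑ)/(Qr + Qe) = 140:
Cₑ = (513.5·140 − 439.0·38.00) / 74.50 = 741.0 mg/L.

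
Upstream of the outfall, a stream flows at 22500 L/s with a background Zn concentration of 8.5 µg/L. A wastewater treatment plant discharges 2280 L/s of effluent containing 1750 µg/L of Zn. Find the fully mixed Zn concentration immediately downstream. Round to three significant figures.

169 µg/L

After mixing, C = (22500·8.500 + 2280·1750) / 24780 = 4181000/24780 = 168.7 µg/L.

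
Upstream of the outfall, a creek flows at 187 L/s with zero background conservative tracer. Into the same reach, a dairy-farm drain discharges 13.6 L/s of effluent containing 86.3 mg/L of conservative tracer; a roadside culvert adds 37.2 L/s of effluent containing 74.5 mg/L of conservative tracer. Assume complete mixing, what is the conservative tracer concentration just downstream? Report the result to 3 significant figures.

Flow-weighted average: C = (187.0·0 + 13.60·86.30 + 37.20·74.50) / 237.8 = 3945/237.8 = 16.59 mg/L.

16.6 mg/L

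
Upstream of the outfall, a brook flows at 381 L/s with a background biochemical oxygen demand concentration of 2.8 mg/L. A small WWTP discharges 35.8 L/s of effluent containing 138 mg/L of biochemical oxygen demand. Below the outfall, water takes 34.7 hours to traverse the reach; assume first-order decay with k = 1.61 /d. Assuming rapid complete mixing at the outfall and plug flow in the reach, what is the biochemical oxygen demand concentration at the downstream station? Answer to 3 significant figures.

Flow-weighted average: C = (381.0·2.800 + 35.80·138.0) / 416.8 = 6007/416.8 = 14.41 mg/L.
First-order decay: C = 14.41·exp(−k·t) = 14.41·0.09751 = 1.405 mg/L.

1.41 mg/L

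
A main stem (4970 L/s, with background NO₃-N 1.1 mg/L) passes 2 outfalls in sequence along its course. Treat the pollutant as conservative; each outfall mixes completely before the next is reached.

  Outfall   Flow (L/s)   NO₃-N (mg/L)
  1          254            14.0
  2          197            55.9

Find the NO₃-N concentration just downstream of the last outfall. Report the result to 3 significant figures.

3.70 mg/L

Below outfall 1: Q → 5224 L/s, C = (4970·1.100 + 254.0·14.00)/5224 = 1.727 mg/L.
Below outfall 2: Q → 5421 L/s, C = (5224·1.727 + 197.0·55.90)/5421 = 3.696 mg/L.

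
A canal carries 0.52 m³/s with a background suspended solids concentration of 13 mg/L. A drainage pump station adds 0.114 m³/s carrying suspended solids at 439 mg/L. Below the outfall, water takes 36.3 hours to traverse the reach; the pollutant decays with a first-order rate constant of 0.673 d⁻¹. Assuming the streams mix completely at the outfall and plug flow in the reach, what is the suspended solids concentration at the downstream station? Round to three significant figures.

32.4 mg/L

After mixing, C = (0.5200·13.00 + 0.1140·439.0) / 0.6340 = 56.81/0.6340 = 89.60 mg/L.
Applying C = C₀e^(−kt): 89.60 × 0.3613 = 32.38 mg/L.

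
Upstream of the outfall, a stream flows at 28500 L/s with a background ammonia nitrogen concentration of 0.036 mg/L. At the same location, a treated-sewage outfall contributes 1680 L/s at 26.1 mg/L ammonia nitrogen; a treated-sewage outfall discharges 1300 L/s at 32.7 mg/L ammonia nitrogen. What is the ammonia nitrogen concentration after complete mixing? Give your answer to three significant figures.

2.78 mg/L

Flow-weighted average: C = (28500·0.03600 + 1680·26.10 + 1300·32.70) / 31480 = 87380/31480 = 2.776 mg/L.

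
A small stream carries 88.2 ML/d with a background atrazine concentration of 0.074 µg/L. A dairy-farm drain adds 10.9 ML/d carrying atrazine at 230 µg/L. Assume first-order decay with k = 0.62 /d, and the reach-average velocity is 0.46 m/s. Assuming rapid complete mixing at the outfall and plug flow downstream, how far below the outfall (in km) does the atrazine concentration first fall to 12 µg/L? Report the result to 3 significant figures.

48.0 km

After mixing, C = (88.20·0.07400 + 10.90·230.0) / 99.10 = 2514/99.10 = 25.36 µg/L.
Set 25.36·exp(−k·t) = 12 → t = ln(25.36/12)/k = 104300 s = 28.97 h.
Distance = v·t = 0.46·104300 = 47980 m = 47.98 km.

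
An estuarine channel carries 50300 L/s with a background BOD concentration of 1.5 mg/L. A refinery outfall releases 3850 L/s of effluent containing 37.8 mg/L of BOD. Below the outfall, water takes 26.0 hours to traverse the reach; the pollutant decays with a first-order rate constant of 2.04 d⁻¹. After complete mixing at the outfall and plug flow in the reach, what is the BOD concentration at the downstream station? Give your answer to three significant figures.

Mixed concentration C = ΣQC/ΣQ = (50300·1.500 + 3850·37.80) / 54150 = 221000/54150 = 4.081 mg/L.
Decay over the reach: 4.081·exp(−kt) = 4.081·0.1097 = 0.4477 mg/L.

0.448 mg/L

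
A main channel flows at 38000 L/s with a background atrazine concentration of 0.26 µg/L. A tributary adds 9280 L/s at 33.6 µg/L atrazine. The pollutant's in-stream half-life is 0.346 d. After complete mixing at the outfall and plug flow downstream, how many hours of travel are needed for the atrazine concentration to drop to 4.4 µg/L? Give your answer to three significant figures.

5.22 h

Conservation of mass: C = (38000·0.2600 + 9280·33.60) / 47280 = 321700/47280 = 6.804 µg/L.
Half-life 0.346 d → k = ln 2 / 0.346 = 2.003 d⁻¹.
6.804·exp(−k·t) = 4.4 → t = ln(6.804/4.4)/k = 18800 s = 5.222 h.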